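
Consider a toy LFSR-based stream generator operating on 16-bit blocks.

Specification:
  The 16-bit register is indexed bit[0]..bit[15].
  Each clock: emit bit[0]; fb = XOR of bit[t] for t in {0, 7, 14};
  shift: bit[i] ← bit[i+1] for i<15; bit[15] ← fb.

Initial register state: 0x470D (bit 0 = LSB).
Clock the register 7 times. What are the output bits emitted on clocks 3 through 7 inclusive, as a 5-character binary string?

11000

reg_0 = 0x470D
clock 1: out=1, reg = 0x2386
clock 2: out=0, reg = 0x91C3
clock 3: out=1, reg = 0x48E1
clock 4: out=1, reg = 0xA470
clock 5: out=0, reg = 0x5238
clock 6: out=0, reg = 0xA91C
clock 7: out=0, reg = 0x548E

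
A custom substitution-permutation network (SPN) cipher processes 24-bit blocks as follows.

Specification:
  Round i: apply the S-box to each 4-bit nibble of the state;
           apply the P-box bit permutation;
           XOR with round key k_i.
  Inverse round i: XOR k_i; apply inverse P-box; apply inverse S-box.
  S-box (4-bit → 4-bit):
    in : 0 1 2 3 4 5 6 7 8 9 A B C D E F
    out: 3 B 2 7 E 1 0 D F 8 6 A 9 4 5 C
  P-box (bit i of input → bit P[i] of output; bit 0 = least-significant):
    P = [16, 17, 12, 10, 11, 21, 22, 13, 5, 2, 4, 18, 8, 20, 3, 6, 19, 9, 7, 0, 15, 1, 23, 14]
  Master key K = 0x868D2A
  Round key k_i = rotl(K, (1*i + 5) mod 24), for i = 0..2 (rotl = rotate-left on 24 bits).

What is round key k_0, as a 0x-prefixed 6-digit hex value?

0xD1A550

K = 0x868D2A
k_0 = rotl(K, (1*0+5) mod 24) = rotl(K, 5) = 0xD1A550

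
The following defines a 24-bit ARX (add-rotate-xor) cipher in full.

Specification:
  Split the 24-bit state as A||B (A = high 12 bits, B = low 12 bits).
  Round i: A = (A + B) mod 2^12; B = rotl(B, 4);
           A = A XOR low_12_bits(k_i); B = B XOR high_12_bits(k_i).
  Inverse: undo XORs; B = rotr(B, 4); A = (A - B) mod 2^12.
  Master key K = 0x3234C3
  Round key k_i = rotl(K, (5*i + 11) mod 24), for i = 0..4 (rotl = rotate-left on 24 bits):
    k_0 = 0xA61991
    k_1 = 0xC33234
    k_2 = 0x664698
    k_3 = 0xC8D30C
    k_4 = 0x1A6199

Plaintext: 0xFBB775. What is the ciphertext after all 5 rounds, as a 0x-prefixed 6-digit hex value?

s_0 = plaintext = 0xFBB775
s_1 = Round(s_0, k_0) = 0xEA1D36
s_2 = Round(s_1, k_1) = 0x9E3F5E
s_3 = Round(s_2, k_2) = 0xFD938B
s_4 = Round(s_3, k_3) = 0x06843E
s_5 = Round(s_4, k_4) = 0x53F242

0x53F242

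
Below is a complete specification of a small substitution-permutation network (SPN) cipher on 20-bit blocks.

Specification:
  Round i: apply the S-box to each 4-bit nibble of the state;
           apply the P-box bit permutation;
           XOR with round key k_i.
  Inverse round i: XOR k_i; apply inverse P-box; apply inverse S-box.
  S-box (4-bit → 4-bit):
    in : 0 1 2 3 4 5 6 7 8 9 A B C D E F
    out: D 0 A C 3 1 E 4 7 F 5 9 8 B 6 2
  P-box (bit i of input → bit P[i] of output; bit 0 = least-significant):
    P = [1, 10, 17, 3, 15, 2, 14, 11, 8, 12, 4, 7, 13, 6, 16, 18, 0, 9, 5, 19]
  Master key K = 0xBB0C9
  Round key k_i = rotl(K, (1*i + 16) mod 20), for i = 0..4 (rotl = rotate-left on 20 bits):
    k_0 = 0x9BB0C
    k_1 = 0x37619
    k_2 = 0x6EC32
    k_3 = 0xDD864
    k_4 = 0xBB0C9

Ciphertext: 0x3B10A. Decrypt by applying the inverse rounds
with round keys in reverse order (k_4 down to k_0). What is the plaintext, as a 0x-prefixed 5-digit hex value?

0xC73E5

s_0 = ciphertext = 0x3B10A
s_1 = InvRound(s_0, k_4) = 0xBFB15
s_2 = InvRound(s_1, k_3) = 0x8DA17
s_3 = InvRound(s_2, k_2) = 0x9BFFE
s_4 = InvRound(s_3, k_1) = 0x0FB9A
s_5 = InvRound(s_4, k_0) = 0xC73E5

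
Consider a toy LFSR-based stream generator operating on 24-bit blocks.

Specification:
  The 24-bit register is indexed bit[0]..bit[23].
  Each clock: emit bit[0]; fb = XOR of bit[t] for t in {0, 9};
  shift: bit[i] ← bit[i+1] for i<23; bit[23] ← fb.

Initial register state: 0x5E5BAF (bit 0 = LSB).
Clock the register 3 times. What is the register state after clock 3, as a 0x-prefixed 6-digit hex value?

reg_0 = 0x5E5BAF
clock 1: out=1, reg = 0x2F2DD7
clock 2: out=1, reg = 0x9796EB
clock 3: out=1, reg = 0x4BCB75

0x4BCB75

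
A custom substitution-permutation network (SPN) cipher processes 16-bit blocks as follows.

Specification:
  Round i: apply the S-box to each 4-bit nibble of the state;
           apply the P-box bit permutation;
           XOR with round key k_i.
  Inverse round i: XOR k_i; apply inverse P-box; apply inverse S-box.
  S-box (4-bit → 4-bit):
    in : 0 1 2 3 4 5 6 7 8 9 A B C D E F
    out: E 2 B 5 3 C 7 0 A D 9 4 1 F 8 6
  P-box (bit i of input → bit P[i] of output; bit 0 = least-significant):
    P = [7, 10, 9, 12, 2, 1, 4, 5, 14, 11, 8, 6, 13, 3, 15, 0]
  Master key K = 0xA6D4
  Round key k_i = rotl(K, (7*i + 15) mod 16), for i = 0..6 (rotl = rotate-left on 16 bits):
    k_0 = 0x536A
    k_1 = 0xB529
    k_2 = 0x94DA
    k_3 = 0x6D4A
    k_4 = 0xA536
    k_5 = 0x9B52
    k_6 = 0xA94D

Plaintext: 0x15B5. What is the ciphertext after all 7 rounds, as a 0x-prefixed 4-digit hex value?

s_0 = plaintext = 0x15B5
s_1 = Round(s_0, k_0) = 0x4032
s_2 = Round(s_1, k_1) = 0x88F5
s_3 = Round(s_2, k_2) = 0x8E81
s_4 = Round(s_3, k_3) = 0x6921
s_5 = Round(s_4, k_4) = 0x4058
s_6 = Round(s_5, k_5) = 0xA62A
s_7 = Round(s_6, k_6) = 0xD0EA

0xD0EA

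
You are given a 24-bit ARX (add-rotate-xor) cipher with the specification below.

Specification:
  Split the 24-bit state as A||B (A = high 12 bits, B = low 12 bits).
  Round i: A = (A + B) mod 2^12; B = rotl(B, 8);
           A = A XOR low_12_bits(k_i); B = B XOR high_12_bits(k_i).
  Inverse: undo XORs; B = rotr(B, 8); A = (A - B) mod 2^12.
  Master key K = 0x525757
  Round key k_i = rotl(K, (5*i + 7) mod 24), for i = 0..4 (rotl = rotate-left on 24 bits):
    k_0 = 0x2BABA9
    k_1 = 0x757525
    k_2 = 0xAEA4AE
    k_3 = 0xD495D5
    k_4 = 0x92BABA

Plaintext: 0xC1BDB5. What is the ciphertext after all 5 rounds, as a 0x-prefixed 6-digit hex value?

0x60E874

s_0 = plaintext = 0xC1BDB5
s_1 = Round(s_0, k_0) = 0x279761
s_2 = Round(s_1, k_1) = 0xCFF621
s_3 = Round(s_2, k_2) = 0x78EB88
s_4 = Round(s_3, k_3) = 0x6C35F1
s_5 = Round(s_4, k_4) = 0x60E874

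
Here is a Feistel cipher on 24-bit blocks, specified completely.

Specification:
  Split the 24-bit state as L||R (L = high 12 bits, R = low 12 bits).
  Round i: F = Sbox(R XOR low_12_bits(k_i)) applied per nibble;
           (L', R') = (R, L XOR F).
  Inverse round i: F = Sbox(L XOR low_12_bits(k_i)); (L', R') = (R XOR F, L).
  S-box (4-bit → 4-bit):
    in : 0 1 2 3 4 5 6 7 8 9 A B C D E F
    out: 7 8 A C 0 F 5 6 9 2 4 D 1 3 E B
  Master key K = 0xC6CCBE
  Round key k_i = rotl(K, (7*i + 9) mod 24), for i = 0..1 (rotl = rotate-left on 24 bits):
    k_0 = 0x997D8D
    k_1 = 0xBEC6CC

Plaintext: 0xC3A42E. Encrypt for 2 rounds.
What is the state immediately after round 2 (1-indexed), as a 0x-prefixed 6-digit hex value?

0xE76DFA

s_0 = plaintext = 0xC3A42E
s_1 = Round(s_0, k_0) = 0x42EE76
s_2 = Round(s_1, k_1) = 0xE76DFA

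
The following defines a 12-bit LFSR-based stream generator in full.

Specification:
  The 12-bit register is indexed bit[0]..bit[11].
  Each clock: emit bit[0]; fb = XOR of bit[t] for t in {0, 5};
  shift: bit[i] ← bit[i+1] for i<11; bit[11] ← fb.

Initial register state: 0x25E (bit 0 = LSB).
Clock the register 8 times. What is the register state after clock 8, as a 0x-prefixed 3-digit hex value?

0x4C2

reg_0 = 0x25E
clock 1: out=0, reg = 0x12F
clock 2: out=1, reg = 0x097
clock 3: out=1, reg = 0x84B
clock 4: out=1, reg = 0xC25
clock 5: out=1, reg = 0x612
clock 6: out=0, reg = 0x309
clock 7: out=1, reg = 0x984
clock 8: out=0, reg = 0x4C2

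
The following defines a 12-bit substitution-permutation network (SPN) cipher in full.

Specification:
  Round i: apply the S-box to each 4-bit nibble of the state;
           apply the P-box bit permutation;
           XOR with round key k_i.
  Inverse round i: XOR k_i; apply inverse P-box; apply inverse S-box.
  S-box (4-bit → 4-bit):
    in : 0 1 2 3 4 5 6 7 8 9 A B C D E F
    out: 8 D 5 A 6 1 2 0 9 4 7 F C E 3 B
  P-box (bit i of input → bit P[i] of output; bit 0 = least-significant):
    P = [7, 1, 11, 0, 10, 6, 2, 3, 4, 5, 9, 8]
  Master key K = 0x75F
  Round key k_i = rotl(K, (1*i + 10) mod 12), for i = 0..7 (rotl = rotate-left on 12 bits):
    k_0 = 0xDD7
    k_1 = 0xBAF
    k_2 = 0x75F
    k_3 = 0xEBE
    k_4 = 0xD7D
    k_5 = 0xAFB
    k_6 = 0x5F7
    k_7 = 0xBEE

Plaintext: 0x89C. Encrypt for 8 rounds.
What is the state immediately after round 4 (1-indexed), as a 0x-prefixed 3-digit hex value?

0x4D8

s_0 = plaintext = 0x89C
s_1 = Round(s_0, k_0) = 0x4C2
s_2 = Round(s_1, k_1) = 0x103
s_3 = Round(s_2, k_2) = 0x444
s_4 = Round(s_3, k_3) = 0x4D8
s_5 = Round(s_4, k_4) = 0xF90
s_6 = Round(s_5, k_5) = 0xBCE
s_7 = Round(s_6, k_6) = 0x649
s_8 = Round(s_7, k_7) = 0x38A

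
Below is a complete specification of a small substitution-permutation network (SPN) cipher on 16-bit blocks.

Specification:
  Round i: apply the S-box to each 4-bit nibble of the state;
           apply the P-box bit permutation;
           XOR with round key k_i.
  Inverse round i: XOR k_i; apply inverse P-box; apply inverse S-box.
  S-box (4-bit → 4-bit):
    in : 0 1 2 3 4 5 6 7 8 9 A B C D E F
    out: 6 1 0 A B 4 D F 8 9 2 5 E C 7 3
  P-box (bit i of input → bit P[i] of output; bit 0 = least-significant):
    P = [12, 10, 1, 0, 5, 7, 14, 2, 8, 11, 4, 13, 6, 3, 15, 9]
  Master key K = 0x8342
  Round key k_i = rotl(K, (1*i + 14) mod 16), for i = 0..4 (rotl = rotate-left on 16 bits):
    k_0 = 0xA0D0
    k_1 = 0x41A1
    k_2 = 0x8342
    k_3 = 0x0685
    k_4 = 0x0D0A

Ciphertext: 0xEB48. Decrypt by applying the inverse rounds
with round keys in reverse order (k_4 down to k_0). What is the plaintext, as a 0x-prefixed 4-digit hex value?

0x8356

s_0 = ciphertext = 0xEB48
s_1 = InvRound(s_0, k_4) = 0x6850
s_2 = InvRound(s_1, k_3) = 0x9CC3
s_3 = InvRound(s_2, k_2) = 0x8FA4
s_4 = InvRound(s_3, k_1) = 0xDAD3
s_5 = InvRound(s_4, k_0) = 0x8356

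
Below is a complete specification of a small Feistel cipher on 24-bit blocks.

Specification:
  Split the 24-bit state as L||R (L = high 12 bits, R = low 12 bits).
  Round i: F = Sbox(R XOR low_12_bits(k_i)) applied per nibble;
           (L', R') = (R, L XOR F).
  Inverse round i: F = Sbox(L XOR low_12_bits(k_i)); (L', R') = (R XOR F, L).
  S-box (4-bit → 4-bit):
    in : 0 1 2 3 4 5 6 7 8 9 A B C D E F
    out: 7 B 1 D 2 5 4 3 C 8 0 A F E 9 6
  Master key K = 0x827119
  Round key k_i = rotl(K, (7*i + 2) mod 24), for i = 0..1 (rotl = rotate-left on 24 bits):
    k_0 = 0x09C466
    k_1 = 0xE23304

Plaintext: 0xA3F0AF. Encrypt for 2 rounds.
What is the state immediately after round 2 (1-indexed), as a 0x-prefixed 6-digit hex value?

0x8C7A52

s_0 = plaintext = 0xA3F0AF
s_1 = Round(s_0, k_0) = 0x0AF8C7
s_2 = Round(s_1, k_1) = 0x8C7A52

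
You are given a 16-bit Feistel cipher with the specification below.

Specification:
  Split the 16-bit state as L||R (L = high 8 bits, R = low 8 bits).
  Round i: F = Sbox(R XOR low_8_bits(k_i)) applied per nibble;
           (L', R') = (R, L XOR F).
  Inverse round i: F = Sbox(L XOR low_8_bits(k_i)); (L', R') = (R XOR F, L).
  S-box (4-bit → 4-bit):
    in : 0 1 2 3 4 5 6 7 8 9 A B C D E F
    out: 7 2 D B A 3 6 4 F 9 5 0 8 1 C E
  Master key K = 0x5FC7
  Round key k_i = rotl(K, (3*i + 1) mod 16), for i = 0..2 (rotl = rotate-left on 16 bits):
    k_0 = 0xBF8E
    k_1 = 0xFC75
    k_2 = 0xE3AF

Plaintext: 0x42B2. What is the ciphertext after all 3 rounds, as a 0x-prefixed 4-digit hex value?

0x4C31

s_0 = plaintext = 0x42B2
s_1 = Round(s_0, k_0) = 0xB2FA
s_2 = Round(s_1, k_1) = 0xFA4C
s_3 = Round(s_2, k_2) = 0x4C31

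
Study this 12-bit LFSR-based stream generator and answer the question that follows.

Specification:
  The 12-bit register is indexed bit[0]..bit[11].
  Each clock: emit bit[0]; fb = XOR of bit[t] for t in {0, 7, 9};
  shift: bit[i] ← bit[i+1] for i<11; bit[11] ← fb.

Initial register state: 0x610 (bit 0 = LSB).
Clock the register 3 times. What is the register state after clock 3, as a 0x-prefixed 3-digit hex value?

0xEC2

reg_0 = 0x610
clock 1: out=0, reg = 0xB08
clock 2: out=0, reg = 0xD84
clock 3: out=0, reg = 0xEC2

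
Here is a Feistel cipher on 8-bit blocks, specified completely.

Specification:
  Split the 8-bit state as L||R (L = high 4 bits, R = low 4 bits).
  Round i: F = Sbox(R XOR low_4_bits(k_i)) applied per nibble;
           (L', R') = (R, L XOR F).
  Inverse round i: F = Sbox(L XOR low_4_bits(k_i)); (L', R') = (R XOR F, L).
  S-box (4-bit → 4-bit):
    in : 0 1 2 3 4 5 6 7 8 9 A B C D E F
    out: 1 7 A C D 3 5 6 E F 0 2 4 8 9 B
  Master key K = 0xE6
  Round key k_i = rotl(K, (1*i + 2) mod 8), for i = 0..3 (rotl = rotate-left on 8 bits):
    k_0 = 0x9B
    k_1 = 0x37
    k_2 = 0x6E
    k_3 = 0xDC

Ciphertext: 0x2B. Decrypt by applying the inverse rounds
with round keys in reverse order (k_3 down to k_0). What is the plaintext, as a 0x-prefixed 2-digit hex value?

0xF5

s_0 = ciphertext = 0x2B
s_1 = InvRound(s_0, k_3) = 0x22
s_2 = InvRound(s_1, k_2) = 0x62
s_3 = InvRound(s_2, k_1) = 0x56
s_4 = InvRound(s_3, k_0) = 0xF5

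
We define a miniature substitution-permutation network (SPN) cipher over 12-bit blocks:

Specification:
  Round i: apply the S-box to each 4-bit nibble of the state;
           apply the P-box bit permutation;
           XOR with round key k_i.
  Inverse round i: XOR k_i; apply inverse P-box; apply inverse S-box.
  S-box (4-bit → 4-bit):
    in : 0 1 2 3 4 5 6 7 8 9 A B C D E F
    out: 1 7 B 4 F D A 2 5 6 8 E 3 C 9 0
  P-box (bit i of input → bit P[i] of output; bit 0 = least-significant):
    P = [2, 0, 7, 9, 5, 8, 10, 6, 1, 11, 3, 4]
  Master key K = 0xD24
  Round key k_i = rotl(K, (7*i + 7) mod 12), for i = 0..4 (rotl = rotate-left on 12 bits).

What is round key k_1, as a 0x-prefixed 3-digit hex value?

K = 0xD24
k_0 = rotl(K, (7*0+7) mod 12) = rotl(K, 7) = 0x269
k_1 = rotl(K, (7*1+7) mod 12) = rotl(K, 2) = 0x493

0x493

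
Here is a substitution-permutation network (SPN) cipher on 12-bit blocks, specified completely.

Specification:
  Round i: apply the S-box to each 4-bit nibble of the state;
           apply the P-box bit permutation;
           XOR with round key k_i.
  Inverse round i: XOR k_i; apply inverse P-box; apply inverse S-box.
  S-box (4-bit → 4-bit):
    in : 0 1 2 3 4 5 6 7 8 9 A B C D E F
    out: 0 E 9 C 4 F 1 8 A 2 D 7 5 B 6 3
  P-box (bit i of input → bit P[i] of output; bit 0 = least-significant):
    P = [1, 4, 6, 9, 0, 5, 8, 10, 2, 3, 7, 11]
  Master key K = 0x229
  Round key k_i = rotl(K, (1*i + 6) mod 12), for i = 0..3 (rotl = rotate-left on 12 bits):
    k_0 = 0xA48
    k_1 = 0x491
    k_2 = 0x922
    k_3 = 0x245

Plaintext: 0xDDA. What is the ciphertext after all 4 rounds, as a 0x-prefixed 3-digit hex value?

s_0 = plaintext = 0xDDA
s_1 = Round(s_0, k_0) = 0x427
s_2 = Round(s_1, k_1) = 0x210
s_3 = Round(s_2, k_2) = 0x406
s_4 = Round(s_3, k_3) = 0x2C7

0x2C7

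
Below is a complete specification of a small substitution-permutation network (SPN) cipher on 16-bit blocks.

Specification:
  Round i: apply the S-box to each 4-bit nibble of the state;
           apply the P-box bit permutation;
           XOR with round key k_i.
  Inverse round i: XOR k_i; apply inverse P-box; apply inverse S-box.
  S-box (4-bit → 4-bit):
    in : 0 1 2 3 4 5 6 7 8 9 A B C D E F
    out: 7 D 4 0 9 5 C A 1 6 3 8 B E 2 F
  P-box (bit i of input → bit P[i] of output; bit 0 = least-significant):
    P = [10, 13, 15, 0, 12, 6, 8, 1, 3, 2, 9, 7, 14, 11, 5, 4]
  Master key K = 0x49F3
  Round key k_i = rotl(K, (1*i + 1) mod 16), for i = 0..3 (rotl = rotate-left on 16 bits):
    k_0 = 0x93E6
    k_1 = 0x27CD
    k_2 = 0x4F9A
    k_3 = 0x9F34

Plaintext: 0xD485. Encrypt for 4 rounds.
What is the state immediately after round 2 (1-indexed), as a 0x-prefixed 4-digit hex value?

s_0 = plaintext = 0xD485
s_1 = Round(s_0, k_0) = 0x0F5E
s_2 = Round(s_1, k_1) = 0x5C61
s_3 = Round(s_2, k_2) = 0x8A35
s_4 = Round(s_3, k_3) = 0x5B38

0x5C61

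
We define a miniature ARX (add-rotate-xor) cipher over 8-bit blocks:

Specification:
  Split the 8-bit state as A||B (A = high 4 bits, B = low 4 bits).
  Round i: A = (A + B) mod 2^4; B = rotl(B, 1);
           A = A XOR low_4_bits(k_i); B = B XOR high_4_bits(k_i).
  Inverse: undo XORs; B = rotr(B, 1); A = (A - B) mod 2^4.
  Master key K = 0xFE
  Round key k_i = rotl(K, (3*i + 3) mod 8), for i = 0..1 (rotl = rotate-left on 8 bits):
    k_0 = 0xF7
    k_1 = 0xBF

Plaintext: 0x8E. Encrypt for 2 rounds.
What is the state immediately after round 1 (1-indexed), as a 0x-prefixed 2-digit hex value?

s_0 = plaintext = 0x8E
s_1 = Round(s_0, k_0) = 0x12
s_2 = Round(s_1, k_1) = 0xCF

0x12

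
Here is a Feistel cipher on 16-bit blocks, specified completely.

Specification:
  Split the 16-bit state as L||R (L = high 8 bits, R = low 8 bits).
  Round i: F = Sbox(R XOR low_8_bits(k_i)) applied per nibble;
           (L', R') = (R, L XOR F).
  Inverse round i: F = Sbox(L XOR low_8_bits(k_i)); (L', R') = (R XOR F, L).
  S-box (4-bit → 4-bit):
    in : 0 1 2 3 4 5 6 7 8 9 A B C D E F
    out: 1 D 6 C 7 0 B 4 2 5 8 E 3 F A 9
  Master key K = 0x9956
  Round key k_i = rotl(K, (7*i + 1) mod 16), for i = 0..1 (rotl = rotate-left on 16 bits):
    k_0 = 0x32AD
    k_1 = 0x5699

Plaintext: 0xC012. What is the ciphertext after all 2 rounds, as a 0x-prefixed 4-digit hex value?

s_0 = plaintext = 0xC012
s_1 = Round(s_0, k_0) = 0x1229
s_2 = Round(s_1, k_1) = 0x29F3

0x29F3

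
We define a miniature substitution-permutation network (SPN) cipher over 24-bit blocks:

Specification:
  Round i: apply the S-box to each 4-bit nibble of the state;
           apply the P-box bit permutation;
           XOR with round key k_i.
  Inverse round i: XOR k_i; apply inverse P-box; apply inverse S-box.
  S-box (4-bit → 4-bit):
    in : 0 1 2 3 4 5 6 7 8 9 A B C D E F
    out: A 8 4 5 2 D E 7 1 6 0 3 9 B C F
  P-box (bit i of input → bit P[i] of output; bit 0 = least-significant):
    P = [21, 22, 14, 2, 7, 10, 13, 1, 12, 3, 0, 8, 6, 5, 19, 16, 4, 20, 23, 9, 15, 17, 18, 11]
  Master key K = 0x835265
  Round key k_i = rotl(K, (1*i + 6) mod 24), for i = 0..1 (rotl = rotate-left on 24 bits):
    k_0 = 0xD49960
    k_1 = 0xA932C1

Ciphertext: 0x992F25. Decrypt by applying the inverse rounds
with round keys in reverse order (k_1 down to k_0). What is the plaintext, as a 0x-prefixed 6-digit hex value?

s_0 = ciphertext = 0x992F25
s_1 = InvRound(s_0, k_1) = 0x14BCBC
s_2 = InvRound(s_1, k_0) = 0xA38070

0xA38070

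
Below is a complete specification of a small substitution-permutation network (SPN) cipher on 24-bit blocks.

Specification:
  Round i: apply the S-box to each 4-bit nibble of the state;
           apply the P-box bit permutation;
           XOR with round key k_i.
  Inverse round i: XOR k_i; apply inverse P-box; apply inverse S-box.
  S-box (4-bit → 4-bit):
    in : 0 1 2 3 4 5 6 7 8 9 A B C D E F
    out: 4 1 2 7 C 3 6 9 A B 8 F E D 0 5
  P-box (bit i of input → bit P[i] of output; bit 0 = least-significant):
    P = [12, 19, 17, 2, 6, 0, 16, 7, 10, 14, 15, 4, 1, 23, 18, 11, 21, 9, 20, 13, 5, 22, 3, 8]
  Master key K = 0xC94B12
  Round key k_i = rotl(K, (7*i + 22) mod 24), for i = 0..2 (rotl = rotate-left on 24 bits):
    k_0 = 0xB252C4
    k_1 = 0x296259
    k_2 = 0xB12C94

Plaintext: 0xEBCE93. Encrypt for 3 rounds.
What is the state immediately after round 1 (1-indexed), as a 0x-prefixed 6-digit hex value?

s_0 = plaintext = 0xEBCE93
s_1 = Round(s_0, k_0) = 0x0C6805
s_2 = Round(s_1, k_1) = 0xB41041
s_3 = Round(s_2, k_2) = 0xE09D3E

0x0C6805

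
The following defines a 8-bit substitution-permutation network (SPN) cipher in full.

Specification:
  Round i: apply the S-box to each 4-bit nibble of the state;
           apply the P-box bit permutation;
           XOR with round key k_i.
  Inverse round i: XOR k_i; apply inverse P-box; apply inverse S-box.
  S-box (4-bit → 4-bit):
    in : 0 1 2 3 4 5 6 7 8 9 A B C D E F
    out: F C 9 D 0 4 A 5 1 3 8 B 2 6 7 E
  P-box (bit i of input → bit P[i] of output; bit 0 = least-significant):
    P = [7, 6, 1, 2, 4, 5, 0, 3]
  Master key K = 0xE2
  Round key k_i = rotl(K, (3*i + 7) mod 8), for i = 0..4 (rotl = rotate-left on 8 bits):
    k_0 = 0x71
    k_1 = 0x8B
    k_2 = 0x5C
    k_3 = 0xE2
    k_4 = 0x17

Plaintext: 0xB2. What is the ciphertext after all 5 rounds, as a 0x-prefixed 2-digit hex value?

s_0 = plaintext = 0xB2
s_1 = Round(s_0, k_0) = 0xCD
s_2 = Round(s_1, k_1) = 0xE9
s_3 = Round(s_2, k_2) = 0xAD
s_4 = Round(s_3, k_3) = 0xA8
s_5 = Round(s_4, k_4) = 0x9F

0x9F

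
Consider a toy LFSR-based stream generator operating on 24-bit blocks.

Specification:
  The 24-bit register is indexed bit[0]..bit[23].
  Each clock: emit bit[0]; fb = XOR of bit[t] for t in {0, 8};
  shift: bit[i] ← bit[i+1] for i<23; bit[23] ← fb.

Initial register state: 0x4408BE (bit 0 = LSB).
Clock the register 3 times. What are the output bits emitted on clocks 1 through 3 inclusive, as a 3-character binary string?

011

reg_0 = 0x4408BE
clock 1: out=0, reg = 0x22045F
clock 2: out=1, reg = 0x91022F
clock 3: out=1, reg = 0xC88117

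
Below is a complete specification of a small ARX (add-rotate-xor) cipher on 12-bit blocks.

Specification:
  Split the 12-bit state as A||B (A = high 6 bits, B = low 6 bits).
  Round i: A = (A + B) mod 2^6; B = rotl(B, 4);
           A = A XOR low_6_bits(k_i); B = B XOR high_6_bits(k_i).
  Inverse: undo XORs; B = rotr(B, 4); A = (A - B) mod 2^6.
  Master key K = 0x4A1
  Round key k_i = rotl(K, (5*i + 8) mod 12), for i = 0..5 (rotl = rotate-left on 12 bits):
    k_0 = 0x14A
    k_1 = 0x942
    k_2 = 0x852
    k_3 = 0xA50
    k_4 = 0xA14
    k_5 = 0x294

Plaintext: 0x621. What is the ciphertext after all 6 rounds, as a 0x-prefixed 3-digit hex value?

0xAEB

s_0 = plaintext = 0x621
s_1 = Round(s_0, k_0) = 0xCDD
s_2 = Round(s_1, k_1) = 0x4B2
s_3 = Round(s_2, k_2) = 0x58D
s_4 = Round(s_3, k_3) = 0xCFA
s_5 = Round(s_4, k_4) = 0xE46
s_6 = Round(s_5, k_5) = 0xAEB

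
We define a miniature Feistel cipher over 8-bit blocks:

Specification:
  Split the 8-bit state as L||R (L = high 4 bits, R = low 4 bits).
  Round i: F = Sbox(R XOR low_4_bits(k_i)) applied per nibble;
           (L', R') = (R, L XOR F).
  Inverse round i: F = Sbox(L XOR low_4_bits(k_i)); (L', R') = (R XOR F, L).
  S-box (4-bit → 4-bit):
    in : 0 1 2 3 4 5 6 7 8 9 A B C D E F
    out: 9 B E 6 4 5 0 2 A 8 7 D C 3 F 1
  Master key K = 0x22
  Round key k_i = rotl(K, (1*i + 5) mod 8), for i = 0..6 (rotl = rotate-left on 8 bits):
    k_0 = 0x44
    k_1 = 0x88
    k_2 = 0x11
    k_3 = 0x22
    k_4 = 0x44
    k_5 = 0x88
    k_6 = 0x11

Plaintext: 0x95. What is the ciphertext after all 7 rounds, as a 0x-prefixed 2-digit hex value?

s_0 = plaintext = 0x95
s_1 = Round(s_0, k_0) = 0x52
s_2 = Round(s_1, k_1) = 0x22
s_3 = Round(s_2, k_2) = 0x24
s_4 = Round(s_3, k_3) = 0x42
s_5 = Round(s_4, k_4) = 0x24
s_6 = Round(s_5, k_5) = 0x4E
s_7 = Round(s_6, k_6) = 0xE5

0xE5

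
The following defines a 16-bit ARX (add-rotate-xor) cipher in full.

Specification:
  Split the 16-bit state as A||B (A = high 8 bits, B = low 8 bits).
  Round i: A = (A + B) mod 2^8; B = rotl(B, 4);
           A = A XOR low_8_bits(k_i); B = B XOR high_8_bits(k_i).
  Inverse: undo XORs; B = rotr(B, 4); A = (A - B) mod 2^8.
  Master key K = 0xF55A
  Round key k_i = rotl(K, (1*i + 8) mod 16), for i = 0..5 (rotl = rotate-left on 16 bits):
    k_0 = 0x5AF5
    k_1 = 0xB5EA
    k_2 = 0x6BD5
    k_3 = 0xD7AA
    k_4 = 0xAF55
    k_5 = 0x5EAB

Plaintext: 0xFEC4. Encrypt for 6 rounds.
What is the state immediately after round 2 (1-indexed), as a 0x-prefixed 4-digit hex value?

s_0 = plaintext = 0xFEC4
s_1 = Round(s_0, k_0) = 0x3716
s_2 = Round(s_1, k_1) = 0xA7D4
s_3 = Round(s_2, k_2) = 0xAE26
s_4 = Round(s_3, k_3) = 0x7EB5
s_5 = Round(s_4, k_4) = 0x66F4
s_6 = Round(s_5, k_5) = 0xF111

0xA7D4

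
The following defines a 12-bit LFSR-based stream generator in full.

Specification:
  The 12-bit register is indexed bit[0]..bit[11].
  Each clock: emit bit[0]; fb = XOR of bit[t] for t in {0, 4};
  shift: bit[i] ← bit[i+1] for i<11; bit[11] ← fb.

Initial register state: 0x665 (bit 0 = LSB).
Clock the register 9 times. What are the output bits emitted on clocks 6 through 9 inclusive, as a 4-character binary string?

reg_0 = 0x665
clock 1: out=1, reg = 0xB32
clock 2: out=0, reg = 0xD99
clock 3: out=1, reg = 0x6CC
clock 4: out=0, reg = 0x366
clock 5: out=0, reg = 0x1B3
clock 6: out=1, reg = 0x0D9
clock 7: out=1, reg = 0x06C
clock 8: out=0, reg = 0x036
clock 9: out=0, reg = 0x81B

1100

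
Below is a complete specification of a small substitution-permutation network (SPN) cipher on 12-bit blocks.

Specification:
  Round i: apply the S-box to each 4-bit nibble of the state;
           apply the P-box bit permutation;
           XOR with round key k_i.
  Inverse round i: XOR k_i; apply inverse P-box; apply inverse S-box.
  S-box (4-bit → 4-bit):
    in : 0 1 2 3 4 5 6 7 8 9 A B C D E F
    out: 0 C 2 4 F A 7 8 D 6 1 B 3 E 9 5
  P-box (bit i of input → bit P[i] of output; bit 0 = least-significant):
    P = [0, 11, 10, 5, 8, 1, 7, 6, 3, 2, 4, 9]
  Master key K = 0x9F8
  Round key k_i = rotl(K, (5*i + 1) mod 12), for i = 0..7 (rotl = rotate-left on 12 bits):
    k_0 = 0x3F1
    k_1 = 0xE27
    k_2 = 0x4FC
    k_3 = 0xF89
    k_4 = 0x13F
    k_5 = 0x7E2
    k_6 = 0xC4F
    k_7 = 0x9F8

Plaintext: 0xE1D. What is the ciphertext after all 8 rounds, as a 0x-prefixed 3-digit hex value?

0xDB1

s_0 = plaintext = 0xE1D
s_1 = Round(s_0, k_0) = 0xD19
s_2 = Round(s_1, k_1) = 0x0F3
s_3 = Round(s_2, k_2) = 0x17C
s_4 = Round(s_3, k_3) = 0x5D8
s_5 = Round(s_4, k_4) = 0x7D8
s_6 = Round(s_5, k_5) = 0x101
s_7 = Round(s_6, k_6) = 0xA7F
s_8 = Round(s_7, k_7) = 0xDB1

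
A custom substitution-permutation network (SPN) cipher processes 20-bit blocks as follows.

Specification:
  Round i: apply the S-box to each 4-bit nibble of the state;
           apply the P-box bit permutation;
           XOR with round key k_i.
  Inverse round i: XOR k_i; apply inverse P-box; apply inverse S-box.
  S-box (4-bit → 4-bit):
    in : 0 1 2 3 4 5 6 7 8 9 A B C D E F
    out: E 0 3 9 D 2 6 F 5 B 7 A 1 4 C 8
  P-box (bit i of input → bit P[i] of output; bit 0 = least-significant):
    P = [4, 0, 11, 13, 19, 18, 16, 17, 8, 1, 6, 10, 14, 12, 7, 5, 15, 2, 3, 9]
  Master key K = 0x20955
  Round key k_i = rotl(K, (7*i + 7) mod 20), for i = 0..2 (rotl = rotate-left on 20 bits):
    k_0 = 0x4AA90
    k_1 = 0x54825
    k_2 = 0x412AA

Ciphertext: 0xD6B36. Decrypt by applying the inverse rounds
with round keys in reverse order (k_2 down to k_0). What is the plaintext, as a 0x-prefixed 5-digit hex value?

0x837C9

s_0 = ciphertext = 0xD6B36
s_1 = InvRound(s_0, k_2) = 0x6AC84
s_2 = InvRound(s_1, k_1) = 0xC4FEB
s_3 = InvRound(s_2, k_0) = 0x837C9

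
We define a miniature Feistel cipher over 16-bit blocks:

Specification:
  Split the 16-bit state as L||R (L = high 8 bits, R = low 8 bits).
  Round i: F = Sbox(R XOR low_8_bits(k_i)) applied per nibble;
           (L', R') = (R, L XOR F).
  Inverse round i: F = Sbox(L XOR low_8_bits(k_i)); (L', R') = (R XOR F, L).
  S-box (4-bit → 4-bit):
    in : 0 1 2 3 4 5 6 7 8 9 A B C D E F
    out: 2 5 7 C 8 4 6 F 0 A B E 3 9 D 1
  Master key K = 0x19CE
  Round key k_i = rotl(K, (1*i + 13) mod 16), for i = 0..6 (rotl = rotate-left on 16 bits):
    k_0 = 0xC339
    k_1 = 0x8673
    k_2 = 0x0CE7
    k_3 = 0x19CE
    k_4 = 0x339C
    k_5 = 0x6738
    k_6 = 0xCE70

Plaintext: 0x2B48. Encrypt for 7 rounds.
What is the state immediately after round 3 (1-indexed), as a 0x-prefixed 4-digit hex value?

s_0 = plaintext = 0x2B48
s_1 = Round(s_0, k_0) = 0x48DE
s_2 = Round(s_1, k_1) = 0xDEF1
s_3 = Round(s_2, k_2) = 0xF188
s_4 = Round(s_3, k_3) = 0x8877
s_5 = Round(s_4, k_4) = 0x7756
s_6 = Round(s_5, k_5) = 0x561A
s_7 = Round(s_6, k_6) = 0x1A3D

0xF188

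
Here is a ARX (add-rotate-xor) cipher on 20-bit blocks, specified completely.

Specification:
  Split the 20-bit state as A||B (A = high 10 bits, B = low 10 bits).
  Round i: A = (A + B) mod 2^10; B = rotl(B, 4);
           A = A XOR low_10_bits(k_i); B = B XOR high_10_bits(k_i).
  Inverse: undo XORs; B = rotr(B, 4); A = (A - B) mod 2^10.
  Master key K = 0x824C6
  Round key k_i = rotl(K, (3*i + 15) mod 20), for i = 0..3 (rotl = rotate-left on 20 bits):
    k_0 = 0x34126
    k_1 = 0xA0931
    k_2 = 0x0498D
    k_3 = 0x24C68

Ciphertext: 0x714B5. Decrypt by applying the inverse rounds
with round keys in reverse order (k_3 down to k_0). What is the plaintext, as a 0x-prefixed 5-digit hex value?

s_0 = ciphertext = 0x714B5
s_1 = InvRound(s_0, k_3) = 0x0AD82
s_2 = InvRound(s_1, k_2) = 0x63419
s_3 = InvRound(s_2, k_1) = 0x74EE9
s_4 = InvRound(s_3, k_0) = 0xA4A63

0xA4A63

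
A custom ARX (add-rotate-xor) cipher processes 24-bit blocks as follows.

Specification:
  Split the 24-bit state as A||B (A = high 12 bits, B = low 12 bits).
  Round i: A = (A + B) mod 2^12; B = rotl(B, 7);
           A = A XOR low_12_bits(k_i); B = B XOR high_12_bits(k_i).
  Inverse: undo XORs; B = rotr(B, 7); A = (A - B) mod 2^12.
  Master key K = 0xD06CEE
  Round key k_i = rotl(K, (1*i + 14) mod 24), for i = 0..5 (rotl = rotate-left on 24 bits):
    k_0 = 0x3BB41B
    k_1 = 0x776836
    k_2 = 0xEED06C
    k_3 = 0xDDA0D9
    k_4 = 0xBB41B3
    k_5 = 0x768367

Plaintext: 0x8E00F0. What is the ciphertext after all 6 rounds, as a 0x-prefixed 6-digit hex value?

s_0 = plaintext = 0x8E00F0
s_1 = Round(s_0, k_0) = 0xDCBBBC
s_2 = Round(s_1, k_1) = 0x1B192B
s_3 = Round(s_2, k_2) = 0xAB0B24
s_4 = Round(s_3, k_3) = 0x50DF83
s_5 = Round(s_4, k_4) = 0x523A48
s_6 = Round(s_5, k_5) = 0xC0C33A

0xC0C33A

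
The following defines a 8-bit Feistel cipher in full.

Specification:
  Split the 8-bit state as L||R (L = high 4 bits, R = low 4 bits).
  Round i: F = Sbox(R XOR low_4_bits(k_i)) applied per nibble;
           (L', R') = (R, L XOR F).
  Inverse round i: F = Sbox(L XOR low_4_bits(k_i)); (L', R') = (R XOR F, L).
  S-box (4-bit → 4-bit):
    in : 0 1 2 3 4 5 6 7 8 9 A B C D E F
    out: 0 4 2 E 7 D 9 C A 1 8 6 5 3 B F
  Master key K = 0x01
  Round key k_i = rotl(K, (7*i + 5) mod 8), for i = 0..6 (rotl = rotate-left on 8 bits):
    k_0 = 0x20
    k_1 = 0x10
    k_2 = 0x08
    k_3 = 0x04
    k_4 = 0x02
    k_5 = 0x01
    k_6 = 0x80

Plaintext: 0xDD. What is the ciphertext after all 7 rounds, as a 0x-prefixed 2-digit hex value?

s_0 = plaintext = 0xDD
s_1 = Round(s_0, k_0) = 0xDE
s_2 = Round(s_1, k_1) = 0xE6
s_3 = Round(s_2, k_2) = 0x65
s_4 = Round(s_3, k_3) = 0x52
s_5 = Round(s_4, k_4) = 0x25
s_6 = Round(s_5, k_5) = 0x55
s_7 = Round(s_6, k_6) = 0x58

0x58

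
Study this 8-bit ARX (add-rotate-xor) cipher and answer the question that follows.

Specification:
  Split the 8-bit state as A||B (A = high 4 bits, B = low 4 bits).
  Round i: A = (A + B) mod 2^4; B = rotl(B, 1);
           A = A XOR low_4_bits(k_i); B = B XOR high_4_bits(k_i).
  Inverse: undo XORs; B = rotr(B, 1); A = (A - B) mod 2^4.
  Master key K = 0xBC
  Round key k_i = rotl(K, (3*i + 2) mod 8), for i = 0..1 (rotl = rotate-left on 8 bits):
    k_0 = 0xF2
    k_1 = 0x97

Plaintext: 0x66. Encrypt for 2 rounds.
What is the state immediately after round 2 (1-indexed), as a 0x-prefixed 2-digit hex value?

0x6F

s_0 = plaintext = 0x66
s_1 = Round(s_0, k_0) = 0xE3
s_2 = Round(s_1, k_1) = 0x6F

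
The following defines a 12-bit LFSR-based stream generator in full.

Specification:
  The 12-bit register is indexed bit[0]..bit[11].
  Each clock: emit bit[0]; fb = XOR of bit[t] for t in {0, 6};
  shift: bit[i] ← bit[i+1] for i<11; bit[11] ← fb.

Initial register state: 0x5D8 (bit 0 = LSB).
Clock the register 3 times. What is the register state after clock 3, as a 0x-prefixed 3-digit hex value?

reg_0 = 0x5D8
clock 1: out=0, reg = 0xAEC
clock 2: out=0, reg = 0xD76
clock 3: out=0, reg = 0xEBB

0xEBB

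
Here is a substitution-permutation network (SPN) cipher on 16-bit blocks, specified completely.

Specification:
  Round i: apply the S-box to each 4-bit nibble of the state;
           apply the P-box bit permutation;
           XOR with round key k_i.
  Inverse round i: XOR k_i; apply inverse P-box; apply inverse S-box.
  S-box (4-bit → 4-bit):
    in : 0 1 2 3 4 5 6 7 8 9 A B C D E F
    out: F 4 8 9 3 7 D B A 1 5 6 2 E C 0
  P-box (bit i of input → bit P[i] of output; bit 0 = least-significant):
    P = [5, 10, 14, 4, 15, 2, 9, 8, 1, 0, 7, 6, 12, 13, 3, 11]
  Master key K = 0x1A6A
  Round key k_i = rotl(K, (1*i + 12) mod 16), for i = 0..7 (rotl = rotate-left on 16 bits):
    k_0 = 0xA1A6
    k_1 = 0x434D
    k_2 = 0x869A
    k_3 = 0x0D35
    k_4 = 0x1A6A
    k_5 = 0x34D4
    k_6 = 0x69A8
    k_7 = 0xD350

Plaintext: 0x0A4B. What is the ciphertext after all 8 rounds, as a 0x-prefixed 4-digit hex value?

0x8E44

s_0 = plaintext = 0x0A4B
s_1 = Round(s_0, k_0) = 0x5D28
s_2 = Round(s_1, k_1) = 0x7694
s_3 = Round(s_2, k_2) = 0x3A78
s_4 = Round(s_3, k_3) = 0x90A3
s_5 = Round(s_4, k_4) = 0x8899
s_6 = Round(s_5, k_5) = 0x9CB5
s_7 = Round(s_6, k_6) = 0x3F8D
s_8 = Round(s_7, k_7) = 0x8E44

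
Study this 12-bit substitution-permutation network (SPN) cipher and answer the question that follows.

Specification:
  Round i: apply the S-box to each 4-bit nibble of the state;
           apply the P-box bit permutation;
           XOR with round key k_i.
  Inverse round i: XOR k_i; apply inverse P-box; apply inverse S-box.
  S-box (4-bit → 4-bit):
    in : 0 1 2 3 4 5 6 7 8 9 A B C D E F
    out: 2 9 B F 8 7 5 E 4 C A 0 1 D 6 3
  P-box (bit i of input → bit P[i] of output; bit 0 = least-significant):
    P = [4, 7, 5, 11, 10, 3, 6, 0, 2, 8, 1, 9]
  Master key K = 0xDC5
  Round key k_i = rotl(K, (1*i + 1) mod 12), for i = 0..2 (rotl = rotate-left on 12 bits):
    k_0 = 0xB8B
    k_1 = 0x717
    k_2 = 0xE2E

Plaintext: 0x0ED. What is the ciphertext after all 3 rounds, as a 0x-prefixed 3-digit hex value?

0xE25

s_0 = plaintext = 0x0ED
s_1 = Round(s_0, k_0) = 0x2F3
s_2 = Round(s_1, k_1) = 0x8AB
s_3 = Round(s_2, k_2) = 0xE25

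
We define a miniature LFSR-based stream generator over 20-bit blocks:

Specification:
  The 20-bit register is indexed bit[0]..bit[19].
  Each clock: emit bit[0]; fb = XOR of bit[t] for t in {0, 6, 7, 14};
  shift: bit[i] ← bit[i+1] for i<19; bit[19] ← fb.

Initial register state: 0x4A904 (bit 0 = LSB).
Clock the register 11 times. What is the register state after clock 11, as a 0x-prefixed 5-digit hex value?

reg_0 = 0x4A904
clock 1: out=0, reg = 0x25482
clock 2: out=0, reg = 0x12A41
clock 3: out=1, reg = 0x09520
clock 4: out=0, reg = 0x04A90
clock 5: out=0, reg = 0x02548
clock 6: out=0, reg = 0x812A4
clock 7: out=0, reg = 0xC0952
clock 8: out=0, reg = 0xE04A9
clock 9: out=1, reg = 0x70254
clock 10: out=0, reg = 0xB812A
clock 11: out=0, reg = 0x5C095

0x5C095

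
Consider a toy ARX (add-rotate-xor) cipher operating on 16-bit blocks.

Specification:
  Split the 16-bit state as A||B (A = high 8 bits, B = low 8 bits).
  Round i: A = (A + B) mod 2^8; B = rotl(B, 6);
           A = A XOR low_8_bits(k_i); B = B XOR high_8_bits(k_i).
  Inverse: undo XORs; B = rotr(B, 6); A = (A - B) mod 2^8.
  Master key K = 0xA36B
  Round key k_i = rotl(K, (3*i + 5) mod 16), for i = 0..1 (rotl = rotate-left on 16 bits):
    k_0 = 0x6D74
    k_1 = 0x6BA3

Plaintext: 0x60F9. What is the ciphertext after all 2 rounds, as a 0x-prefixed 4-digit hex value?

0xE3AF

s_0 = plaintext = 0x60F9
s_1 = Round(s_0, k_0) = 0x2D13
s_2 = Round(s_1, k_1) = 0xE3AF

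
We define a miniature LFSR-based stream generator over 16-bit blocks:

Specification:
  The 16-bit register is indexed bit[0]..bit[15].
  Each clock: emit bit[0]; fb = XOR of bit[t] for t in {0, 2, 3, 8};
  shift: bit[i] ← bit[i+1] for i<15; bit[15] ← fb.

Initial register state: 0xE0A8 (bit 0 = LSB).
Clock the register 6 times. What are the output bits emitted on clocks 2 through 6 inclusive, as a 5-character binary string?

00101

reg_0 = 0xE0A8
clock 1: out=0, reg = 0xF054
clock 2: out=0, reg = 0xF82A
clock 3: out=0, reg = 0xFC15
clock 4: out=1, reg = 0x7E0A
clock 5: out=0, reg = 0xBF05
clock 6: out=1, reg = 0xDF82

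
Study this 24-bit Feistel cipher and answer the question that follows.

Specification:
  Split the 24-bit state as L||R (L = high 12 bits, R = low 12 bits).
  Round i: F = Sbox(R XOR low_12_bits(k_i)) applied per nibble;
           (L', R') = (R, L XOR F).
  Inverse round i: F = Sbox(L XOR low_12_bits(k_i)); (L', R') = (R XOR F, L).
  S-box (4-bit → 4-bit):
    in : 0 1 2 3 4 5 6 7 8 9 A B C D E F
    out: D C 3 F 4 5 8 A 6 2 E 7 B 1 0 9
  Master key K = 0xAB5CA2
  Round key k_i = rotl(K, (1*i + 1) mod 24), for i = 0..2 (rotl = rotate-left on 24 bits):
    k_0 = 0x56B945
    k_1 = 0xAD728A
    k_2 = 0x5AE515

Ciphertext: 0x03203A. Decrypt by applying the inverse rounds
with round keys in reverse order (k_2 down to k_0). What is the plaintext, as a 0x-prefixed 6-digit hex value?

s_0 = ciphertext = 0x03203A
s_1 = InvRound(s_0, k_2) = 0x500032
s_2 = InvRound(s_1, k_1) = 0xA5C500
s_3 = InvRound(s_2, k_0) = 0xAC2A5C

0xAC2A5C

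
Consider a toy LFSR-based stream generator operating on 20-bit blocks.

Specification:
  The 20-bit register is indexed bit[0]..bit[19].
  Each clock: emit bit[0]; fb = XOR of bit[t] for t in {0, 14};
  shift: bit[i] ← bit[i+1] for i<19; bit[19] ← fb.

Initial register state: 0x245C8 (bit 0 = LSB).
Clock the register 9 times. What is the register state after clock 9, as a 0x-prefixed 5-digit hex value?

reg_0 = 0x245C8
clock 1: out=0, reg = 0x922E4
clock 2: out=0, reg = 0x49172
clock 3: out=0, reg = 0x248B9
clock 4: out=1, reg = 0x1245C
clock 5: out=0, reg = 0x0922E
clock 6: out=0, reg = 0x04917
clock 7: out=1, reg = 0x0248B
clock 8: out=1, reg = 0x81245
clock 9: out=1, reg = 0xC0922

0xC0922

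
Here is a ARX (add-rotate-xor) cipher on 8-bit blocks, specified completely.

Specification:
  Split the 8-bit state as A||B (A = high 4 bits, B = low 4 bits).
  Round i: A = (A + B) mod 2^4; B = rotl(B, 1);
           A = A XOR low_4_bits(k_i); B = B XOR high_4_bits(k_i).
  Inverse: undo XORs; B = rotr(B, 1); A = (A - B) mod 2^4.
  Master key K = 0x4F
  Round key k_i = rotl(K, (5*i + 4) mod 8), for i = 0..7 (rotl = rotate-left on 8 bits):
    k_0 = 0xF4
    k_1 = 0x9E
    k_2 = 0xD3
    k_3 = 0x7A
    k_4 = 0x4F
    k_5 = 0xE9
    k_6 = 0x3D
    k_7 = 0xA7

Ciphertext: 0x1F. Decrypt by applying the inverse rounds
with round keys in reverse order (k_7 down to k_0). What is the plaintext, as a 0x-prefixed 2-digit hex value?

0x3F

s_0 = ciphertext = 0x1F
s_1 = InvRound(s_0, k_7) = 0xCA
s_2 = InvRound(s_1, k_6) = 0x5C
s_3 = InvRound(s_2, k_5) = 0xB1
s_4 = InvRound(s_3, k_4) = 0xAA
s_5 = InvRound(s_4, k_3) = 0x2E
s_6 = InvRound(s_5, k_2) = 0x89
s_7 = InvRound(s_6, k_1) = 0x60
s_8 = InvRound(s_7, k_0) = 0x3F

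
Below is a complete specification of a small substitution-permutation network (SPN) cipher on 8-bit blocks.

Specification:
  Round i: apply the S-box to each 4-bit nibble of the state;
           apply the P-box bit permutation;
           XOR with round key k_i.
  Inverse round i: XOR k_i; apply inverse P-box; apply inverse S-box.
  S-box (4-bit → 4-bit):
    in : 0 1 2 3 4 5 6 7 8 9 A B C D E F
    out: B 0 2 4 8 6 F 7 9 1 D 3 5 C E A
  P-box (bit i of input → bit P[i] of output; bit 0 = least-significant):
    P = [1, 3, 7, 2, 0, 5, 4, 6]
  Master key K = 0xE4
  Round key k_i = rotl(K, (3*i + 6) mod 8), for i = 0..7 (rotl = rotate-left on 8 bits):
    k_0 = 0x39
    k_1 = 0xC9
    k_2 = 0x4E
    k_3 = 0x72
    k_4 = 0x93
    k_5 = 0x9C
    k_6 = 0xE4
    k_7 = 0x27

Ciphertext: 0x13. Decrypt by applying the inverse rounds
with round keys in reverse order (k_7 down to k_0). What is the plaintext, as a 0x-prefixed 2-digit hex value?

0xA8

s_0 = ciphertext = 0x13
s_1 = InvRound(s_0, k_7) = 0x54
s_2 = InvRound(s_1, k_6) = 0x53
s_3 = InvRound(s_2, k_5) = 0x86
s_4 = InvRound(s_3, k_4) = 0xC4
s_5 = InvRound(s_4, k_3) = 0x5A
s_6 = InvRound(s_5, k_2) = 0x34
s_7 = InvRound(s_6, k_1) = 0x6E
s_8 = InvRound(s_7, k_0) = 0xA8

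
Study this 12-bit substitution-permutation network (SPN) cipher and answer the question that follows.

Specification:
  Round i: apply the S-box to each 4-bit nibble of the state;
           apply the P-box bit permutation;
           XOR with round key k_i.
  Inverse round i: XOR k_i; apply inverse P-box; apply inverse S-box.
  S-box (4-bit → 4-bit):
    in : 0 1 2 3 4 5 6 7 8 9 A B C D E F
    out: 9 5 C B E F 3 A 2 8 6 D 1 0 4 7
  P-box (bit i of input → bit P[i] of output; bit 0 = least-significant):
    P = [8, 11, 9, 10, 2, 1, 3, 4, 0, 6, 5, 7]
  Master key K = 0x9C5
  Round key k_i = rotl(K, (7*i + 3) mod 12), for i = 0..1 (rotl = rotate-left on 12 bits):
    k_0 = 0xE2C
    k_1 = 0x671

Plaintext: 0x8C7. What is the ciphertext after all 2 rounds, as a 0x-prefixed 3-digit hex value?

s_0 = plaintext = 0x8C7
s_1 = Round(s_0, k_0) = 0x268
s_2 = Round(s_1, k_1) = 0xED7

0xED7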